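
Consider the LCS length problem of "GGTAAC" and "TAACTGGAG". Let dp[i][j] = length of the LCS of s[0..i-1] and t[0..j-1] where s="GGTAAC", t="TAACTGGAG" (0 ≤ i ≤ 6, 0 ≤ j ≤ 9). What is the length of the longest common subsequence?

4

   ''  T  A  A  C  T  G  G  A  G
''  0  0  0  0  0  0  0  0  0  0
 G  0  0  0  0  0  0  1  1  1  1
 G  0  0  0  0  0  0  1  2  2  2
 T  0  1  1  1  1  1  1  2  2  2
 A  0  1  2  2  2  2  2  2  3  3
 A  0  1  2  3  3  3  3  3  3  3
 C  0  1  2  3  4  4  4  4  4  4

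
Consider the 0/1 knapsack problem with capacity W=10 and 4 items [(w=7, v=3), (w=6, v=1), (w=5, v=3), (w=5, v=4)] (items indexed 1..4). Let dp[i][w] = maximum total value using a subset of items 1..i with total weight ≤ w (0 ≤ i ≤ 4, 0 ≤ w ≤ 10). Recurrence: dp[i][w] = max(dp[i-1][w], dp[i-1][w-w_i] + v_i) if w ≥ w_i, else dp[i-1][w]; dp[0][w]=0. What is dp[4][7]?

4

i\w   0   1   2   3   4   5   6   7   8   9  10
  0   0   0   0   0   0   0   0   0   0   0   0
  1   0   0   0   0   0   0   0   3   3   3   3
  2   0   0   0   0   0   0   1   3   3   3   3
  3   0   0   0   0   0   3   3   3   3   3   3
  4   0   0   0   0   0   4   4   4   4   4   7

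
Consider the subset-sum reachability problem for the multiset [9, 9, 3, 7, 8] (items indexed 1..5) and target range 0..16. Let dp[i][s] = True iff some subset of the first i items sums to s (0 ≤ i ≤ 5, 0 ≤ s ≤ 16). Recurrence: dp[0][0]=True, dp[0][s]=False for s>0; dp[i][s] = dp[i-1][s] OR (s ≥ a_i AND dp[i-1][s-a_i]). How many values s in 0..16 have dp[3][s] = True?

4

i\s   0   1   2   3   4   5   6   7   8   9  10  11  12  13  14  15  16
  0   T   F   F   F   F   F   F   F   F   F   F   F   F   F   F   F   F
  1   T   F   F   F   F   F   F   F   F   T   F   F   F   F   F   F   F
  2   T   F   F   F   F   F   F   F   F   T   F   F   F   F   F   F   F
  3   T   F   F   T   F   F   F   F   F   T   F   F   T   F   F   F   F
  4   T   F   F   T   F   F   F   T   F   T   T   F   T   F   F   F   T
  5   T   F   F   T   F   F   F   T   T   T   T   T   T   F   F   T   T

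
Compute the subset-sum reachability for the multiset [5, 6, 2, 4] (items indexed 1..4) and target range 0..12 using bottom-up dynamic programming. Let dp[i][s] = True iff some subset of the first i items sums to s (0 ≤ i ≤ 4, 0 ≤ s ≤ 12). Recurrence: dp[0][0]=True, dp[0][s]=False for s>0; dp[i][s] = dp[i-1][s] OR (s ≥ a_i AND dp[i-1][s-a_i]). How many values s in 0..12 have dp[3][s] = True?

i\s   0   1   2   3   4   5   6   7   8   9  10  11  12
  0   T   F   F   F   F   F   F   F   F   F   F   F   F
  1   T   F   F   F   F   T   F   F   F   F   F   F   F
  2   T   F   F   F   F   T   T   F   F   F   F   T   F
  3   T   F   T   F   F   T   T   T   T   F   F   T   F
  4   T   F   T   F   T   T   T   T   T   T   T   T   T

7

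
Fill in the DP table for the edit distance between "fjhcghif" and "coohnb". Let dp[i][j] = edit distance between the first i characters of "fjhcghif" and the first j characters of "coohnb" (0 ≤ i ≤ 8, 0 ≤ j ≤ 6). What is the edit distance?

7

   ''  c  o  o  h  n  b
''  0  1  2  3  4  5  6
 f  1  1  2  3  4  5  6
 j  2  2  2  3  4  5  6
 h  3  3  3  3  3  4  5
 c  4  3  4  4  4  4  5
 g  5  4  4  5  5  5  5
 h  6  5  5  5  5  6  6
 i  7  6  6  6  6  6  7
 f  8  7  7  7  7  7  7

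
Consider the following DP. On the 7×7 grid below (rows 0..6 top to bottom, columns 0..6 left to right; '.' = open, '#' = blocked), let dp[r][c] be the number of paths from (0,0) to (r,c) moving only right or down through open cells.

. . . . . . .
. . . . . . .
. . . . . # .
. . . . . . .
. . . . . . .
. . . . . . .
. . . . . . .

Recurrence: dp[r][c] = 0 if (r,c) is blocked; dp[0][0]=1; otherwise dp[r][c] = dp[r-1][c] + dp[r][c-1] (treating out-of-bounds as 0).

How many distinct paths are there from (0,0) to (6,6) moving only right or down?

r\c   0   1   2   3   4   5   6
  0   1   1   1   1   1   1   1
  1   1   2   3   4   5   6   7
  2   1   3   6  10  15   0   7
  3   1   4  10  20  35  35  42
  4   1   5  15  35  70 105 147
  5   1   6  21  56 126 231 378
  6   1   7  28  84 210 441 819

819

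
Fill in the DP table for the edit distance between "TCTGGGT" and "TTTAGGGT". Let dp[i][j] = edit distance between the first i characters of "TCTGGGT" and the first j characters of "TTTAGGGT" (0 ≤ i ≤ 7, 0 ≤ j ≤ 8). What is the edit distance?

   ''  T  T  T  A  G  G  G  T
''  0  1  2  3  4  5  6  7  8
 T  1  0  1  2  3  4  5  6  7
 C  2  1  1  2  3  4  5  6  7
 T  3  2  1  1  2  3  4  5  6
 G  4  3  2  2  2  2  3  4  5
 G  5  4  3  3  3  2  2  3  4
 G  6  5  4  4  4  3  2  2  3
 T  7  6  5  4  5  4  3  3  2

2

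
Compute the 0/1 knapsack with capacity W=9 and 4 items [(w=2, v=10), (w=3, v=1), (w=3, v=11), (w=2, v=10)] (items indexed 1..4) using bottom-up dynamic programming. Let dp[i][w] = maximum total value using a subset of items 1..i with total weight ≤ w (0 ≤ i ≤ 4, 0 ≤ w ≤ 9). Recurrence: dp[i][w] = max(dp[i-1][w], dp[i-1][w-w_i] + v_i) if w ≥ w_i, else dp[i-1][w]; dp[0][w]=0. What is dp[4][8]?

i\w   0   1   2   3   4   5   6   7   8   9
  0   0   0   0   0   0   0   0   0   0   0
  1   0   0  10  10  10  10  10  10  10  10
  2   0   0  10  10  10  11  11  11  11  11
  3   0   0  10  11  11  21  21  21  22  22
  4   0   0  10  11  20  21  21  31  31  31

31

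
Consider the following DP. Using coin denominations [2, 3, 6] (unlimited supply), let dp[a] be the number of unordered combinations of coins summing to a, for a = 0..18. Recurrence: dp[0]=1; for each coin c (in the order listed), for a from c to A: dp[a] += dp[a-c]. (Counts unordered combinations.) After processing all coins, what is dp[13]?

after  coin     0     1     2     3     4     5     6     7     8     9    10    11    12    13    14    15    16    17    18
          2     1     0     1     0     1     0     1     0     1     0     1     0     1     0     1     0     1     0     1
          3     1     0     1     1     1     1     2     1     2     2     2     2     3     2     3     3     3     3     4
          6     1     0     1     1     1     1     3     1     3     3     3     3     6     3     6     6     6     6    10

3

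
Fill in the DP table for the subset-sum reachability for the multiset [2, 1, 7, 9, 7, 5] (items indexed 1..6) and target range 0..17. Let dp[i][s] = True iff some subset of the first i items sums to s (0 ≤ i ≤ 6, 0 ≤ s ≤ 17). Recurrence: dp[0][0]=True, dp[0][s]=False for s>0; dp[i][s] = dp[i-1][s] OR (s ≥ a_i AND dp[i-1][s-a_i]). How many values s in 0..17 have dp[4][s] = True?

12

i\s   0   1   2   3   4   5   6   7   8   9  10  11  12  13  14  15  16  17
  0   T   F   F   F   F   F   F   F   F   F   F   F   F   F   F   F   F   F
  1   T   F   T   F   F   F   F   F   F   F   F   F   F   F   F   F   F   F
  2   T   T   T   T   F   F   F   F   F   F   F   F   F   F   F   F   F   F
  3   T   T   T   T   F   F   F   T   T   T   T   F   F   F   F   F   F   F
  4   T   T   T   T   F   F   F   T   T   T   T   T   T   F   F   F   T   T
  5   T   T   T   T   F   F   F   T   T   T   T   T   T   F   T   T   T   T
  6   T   T   T   T   F   T   T   T   T   T   T   T   T   T   T   T   T   T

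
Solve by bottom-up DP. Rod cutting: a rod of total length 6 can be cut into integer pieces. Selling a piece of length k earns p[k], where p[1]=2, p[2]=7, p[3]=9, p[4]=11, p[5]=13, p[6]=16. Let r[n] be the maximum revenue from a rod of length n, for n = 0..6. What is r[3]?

9

   n    0    1    2    3    4    5    6
r[n]    0    2    7    9   14   16   21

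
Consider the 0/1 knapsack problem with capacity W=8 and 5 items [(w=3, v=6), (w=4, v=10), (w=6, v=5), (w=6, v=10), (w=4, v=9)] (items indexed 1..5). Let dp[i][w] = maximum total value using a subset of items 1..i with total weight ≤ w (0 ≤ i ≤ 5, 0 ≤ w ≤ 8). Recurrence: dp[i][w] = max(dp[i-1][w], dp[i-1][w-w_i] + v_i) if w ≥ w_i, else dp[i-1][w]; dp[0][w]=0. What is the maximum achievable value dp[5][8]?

19

i\w   0   1   2   3   4   5   6   7   8
  0   0   0   0   0   0   0   0   0   0
  1   0   0   0   6   6   6   6   6   6
  2   0   0   0   6  10  10  10  16  16
  3   0   0   0   6  10  10  10  16  16
  4   0   0   0   6  10  10  10  16  16
  5   0   0   0   6  10  10  10  16  19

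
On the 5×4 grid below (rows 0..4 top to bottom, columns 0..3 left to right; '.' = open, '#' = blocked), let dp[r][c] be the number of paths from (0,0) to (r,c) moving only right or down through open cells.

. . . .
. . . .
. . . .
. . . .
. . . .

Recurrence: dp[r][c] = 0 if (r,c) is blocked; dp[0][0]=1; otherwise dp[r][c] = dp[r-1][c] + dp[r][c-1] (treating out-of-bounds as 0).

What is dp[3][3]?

20

r\c   0   1   2   3
  0   1   1   1   1
  1   1   2   3   4
  2   1   3   6  10
  3   1   4  10  20
  4   1   5  15  35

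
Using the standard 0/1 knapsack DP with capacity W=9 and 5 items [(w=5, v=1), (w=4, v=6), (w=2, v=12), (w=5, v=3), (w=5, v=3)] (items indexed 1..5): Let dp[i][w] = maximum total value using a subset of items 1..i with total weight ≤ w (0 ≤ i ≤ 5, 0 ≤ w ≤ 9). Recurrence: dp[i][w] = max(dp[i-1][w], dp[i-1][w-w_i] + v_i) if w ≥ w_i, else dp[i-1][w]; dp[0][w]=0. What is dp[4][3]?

12

i\w   0   1   2   3   4   5   6   7   8   9
  0   0   0   0   0   0   0   0   0   0   0
  1   0   0   0   0   0   1   1   1   1   1
  2   0   0   0   0   6   6   6   6   6   7
  3   0   0  12  12  12  12  18  18  18  18
  4   0   0  12  12  12  12  18  18  18  18
  5   0   0  12  12  12  12  18  18  18  18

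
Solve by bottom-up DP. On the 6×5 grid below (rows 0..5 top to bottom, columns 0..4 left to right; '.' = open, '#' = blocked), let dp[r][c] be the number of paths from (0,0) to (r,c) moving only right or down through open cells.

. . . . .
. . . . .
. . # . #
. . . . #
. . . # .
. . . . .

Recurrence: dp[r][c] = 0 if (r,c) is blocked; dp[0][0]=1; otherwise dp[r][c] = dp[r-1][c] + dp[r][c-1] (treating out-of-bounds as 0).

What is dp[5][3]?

r\c   0   1   2   3   4
  0   1   1   1   1   1
  1   1   2   3   4   5
  2   1   3   0   4   0
  3   1   4   4   8   0
  4   1   5   9   0   0
  5   1   6  15  15  15

15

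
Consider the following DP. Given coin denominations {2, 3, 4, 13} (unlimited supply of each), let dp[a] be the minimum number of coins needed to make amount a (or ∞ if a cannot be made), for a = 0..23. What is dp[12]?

3

 a  0  1  2  3  4  5  6  7  8  9 10 11 12 13 14 15 16 17 18 19 20 21 22 23
dp  0  -  1  1  1  2  2  2  2  3  3  3  3  1  4  2  2  2  3  3  3  3  4  4
(- denotes ∞ / unreachable)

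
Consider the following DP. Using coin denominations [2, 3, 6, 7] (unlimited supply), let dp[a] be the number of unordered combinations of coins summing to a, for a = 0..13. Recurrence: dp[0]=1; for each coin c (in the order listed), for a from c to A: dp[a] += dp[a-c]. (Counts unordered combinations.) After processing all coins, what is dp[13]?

6

after  coin     0     1     2     3     4     5     6     7     8     9    10    11    12    13
          2     1     0     1     0     1     0     1     0     1     0     1     0     1     0
          3     1     0     1     1     1     1     2     1     2     2     2     2     3     2
          6     1     0     1     1     1     1     3     1     3     3     3     3     6     3
          7     1     0     1     1     1     1     3     2     3     4     4     4     7     6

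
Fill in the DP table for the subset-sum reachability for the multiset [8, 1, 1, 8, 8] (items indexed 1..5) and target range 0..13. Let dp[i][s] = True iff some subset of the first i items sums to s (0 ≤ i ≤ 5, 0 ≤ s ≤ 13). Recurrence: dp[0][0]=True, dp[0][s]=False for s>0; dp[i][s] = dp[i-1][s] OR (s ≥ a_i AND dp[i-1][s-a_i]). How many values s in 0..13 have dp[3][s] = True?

6

i\s   0   1   2   3   4   5   6   7   8   9  10  11  12  13
  0   T   F   F   F   F   F   F   F   F   F   F   F   F   F
  1   T   F   F   F   F   F   F   F   T   F   F   F   F   F
  2   T   T   F   F   F   F   F   F   T   T   F   F   F   F
  3   T   T   T   F   F   F   F   F   T   T   T   F   F   F
  4   T   T   T   F   F   F   F   F   T   T   T   F   F   F
  5   T   T   T   F   F   F   F   F   T   T   T   F   F   F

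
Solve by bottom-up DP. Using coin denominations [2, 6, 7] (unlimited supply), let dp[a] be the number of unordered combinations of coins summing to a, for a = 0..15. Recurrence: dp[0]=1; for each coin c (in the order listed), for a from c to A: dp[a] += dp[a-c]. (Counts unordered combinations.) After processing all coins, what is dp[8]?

after  coin     0     1     2     3     4     5     6     7     8     9    10    11    12    13    14    15
          2     1     0     1     0     1     0     1     0     1     0     1     0     1     0     1     0
          6     1     0     1     0     1     0     2     0     2     0     2     0     3     0     3     0
          7     1     0     1     0     1     0     2     1     2     1     2     1     3     2     4     2

2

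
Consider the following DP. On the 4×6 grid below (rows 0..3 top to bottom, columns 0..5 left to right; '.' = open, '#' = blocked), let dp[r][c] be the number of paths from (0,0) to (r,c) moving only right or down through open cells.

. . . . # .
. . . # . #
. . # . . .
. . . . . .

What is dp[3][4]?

4

r\c   0   1   2   3   4   5
  0   1   1   1   1   0   0
  1   1   2   3   0   0   0
  2   1   3   0   0   0   0
  3   1   4   4   4   4   4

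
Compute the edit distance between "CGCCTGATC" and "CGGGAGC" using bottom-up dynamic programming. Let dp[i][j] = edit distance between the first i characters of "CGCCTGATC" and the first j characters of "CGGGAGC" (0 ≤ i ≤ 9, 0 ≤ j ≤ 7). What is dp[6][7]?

   ''  C  G  G  G  A  G  C
''  0  1  2  3  4  5  6  7
 C  1  0  1  2  3  4  5  6
 G  2  1  0  1  2  3  4  5
 C  3  2  1  1  2  3  4  4
 C  4  3  2  2  2  3  4  4
 T  5  4  3  3  3  3  4  5
 G  6  5  4  3  3  4  3  4
 A  7  6  5  4  4  3  4  4
 T  8  7  6  5  5  4  4  5
 C  9  8  7  6  6  5  5  4

4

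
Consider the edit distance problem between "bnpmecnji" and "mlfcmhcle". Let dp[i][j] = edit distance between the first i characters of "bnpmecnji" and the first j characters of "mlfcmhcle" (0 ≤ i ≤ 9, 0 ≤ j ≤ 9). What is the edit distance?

   ''  m  l  f  c  m  h  c  l  e
''  0  1  2  3  4  5  6  7  8  9
 b  1  1  2  3  4  5  6  7  8  9
 n  2  2  2  3  4  5  6  7  8  9
 p  3  3  3  3  4  5  6  7  8  9
 m  4  3  4  4  4  4  5  6  7  8
 e  5  4  4  5  5  5  5  6  7  7
 c  6  5  5  5  5  6  6  5  6  7
 n  7  6  6  6  6  6  7  6  6  7
 j  8  7  7  7  7  7  7  7  7  7
 i  9  8  8  8  8  8  8  8  8  8

8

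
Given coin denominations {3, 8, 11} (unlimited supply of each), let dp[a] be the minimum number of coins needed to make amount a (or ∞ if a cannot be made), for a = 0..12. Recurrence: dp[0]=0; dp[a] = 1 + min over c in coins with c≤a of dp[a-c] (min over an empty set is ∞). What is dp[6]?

 a  0  1  2  3  4  5  6  7  8  9 10 11 12
dp  0  -  -  1  -  -  2  -  1  3  -  1  4
(- denotes ∞ / unreachable)

2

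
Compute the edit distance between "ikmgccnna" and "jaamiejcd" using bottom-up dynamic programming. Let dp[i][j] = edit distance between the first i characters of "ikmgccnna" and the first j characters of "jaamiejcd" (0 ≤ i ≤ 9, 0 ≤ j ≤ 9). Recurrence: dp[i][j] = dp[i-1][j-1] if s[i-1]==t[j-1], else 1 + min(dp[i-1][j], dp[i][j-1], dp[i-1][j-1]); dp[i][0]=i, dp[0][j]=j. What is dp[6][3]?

6

   ''  j  a  a  m  i  e  j  c  d
''  0  1  2  3  4  5  6  7  8  9
 i  1  1  2  3  4  4  5  6  7  8
 k  2  2  2  3  4  5  5  6  7  8
 m  3  3  3  3  3  4  5  6  7  8
 g  4  4  4  4  4  4  5  6  7  8
 c  5  5  5  5  5  5  5  6  6  7
 c  6  6  6  6  6  6  6  6  6  7
 n  7  7  7  7  7  7  7  7  7  7
 n  8  8  8  8  8  8  8  8  8  8
 a  9  9  8  8  9  9  9  9  9  9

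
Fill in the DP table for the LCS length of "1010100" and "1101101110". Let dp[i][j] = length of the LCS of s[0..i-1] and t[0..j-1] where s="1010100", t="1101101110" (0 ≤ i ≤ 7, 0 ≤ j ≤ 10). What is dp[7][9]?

   ''  1  1  0  1  1  0  1  1  1  0
''  0  0  0  0  0  0  0  0  0  0  0
 1  0  1  1  1  1  1  1  1  1  1  1
 0  0  1  1  2  2  2  2  2  2  2  2
 1  0  1  2  2  3  3  3  3  3  3  3
 0  0  1  2  3  3  3  4  4  4  4  4
 1  0  1  2  3  4  4  4  5  5  5  5
 0  0  1  2  3  4  4  5  5  5  5  6
 0  0  1  2  3  4  4  5  5  5  5  6

5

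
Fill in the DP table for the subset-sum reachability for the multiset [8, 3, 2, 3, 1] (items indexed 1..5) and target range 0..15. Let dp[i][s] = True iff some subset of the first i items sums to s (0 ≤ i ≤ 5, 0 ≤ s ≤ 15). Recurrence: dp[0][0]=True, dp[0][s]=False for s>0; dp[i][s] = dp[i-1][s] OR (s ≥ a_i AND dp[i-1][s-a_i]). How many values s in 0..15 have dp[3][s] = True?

i\s   0   1   2   3   4   5   6   7   8   9  10  11  12  13  14  15
  0   T   F   F   F   F   F   F   F   F   F   F   F   F   F   F   F
  1   T   F   F   F   F   F   F   F   T   F   F   F   F   F   F   F
  2   T   F   F   T   F   F   F   F   T   F   F   T   F   F   F   F
  3   T   F   T   T   F   T   F   F   T   F   T   T   F   T   F   F
  4   T   F   T   T   F   T   T   F   T   F   T   T   F   T   T   F
  5   T   T   T   T   T   T   T   T   T   T   T   T   T   T   T   T

8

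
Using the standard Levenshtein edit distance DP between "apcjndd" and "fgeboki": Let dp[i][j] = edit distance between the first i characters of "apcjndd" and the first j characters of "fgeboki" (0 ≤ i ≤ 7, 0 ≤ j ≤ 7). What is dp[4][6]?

6

   ''  f  g  e  b  o  k  i
''  0  1  2  3  4  5  6  7
 a  1  1  2  3  4  5  6  7
 p  2  2  2  3  4  5  6  7
 c  3  3  3  3  4  5  6  7
 j  4  4  4  4  4  5  6  7
 n  5  5  5  5  5  5  6  7
 d  6  6  6  6  6  6  6  7
 d  7  7  7  7  7  7  7  7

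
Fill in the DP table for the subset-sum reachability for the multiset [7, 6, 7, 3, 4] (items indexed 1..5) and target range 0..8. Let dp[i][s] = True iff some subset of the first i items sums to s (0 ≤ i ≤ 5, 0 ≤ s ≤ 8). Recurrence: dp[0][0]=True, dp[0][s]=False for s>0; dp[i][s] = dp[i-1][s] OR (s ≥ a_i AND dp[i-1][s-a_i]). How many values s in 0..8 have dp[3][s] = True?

3

i\s   0   1   2   3   4   5   6   7   8
  0   T   F   F   F   F   F   F   F   F
  1   T   F   F   F   F   F   F   T   F
  2   T   F   F   F   F   F   T   T   F
  3   T   F   F   F   F   F   T   T   F
  4   T   F   F   T   F   F   T   T   F
  5   T   F   F   T   T   F   T   T   F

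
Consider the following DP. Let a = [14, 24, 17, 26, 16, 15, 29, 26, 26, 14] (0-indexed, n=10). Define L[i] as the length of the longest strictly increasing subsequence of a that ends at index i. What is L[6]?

4

   i    0    1    2    3    4    5    6    7    8    9
a[i]   14   24   17   26   16   15   29   26   26   14
L[i]    1    2    2    3    2    2    4    3    3    1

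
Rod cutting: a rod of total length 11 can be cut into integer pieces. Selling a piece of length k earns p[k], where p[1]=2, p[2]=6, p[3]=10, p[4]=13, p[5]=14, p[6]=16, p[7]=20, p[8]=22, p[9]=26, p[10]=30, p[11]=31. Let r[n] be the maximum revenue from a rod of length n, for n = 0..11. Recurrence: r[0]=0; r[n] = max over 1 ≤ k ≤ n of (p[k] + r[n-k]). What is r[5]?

   n    0    1    2    3    4    5    6    7    8    9   10   11
r[n]    0    2    6   10   13   16   20   23   26   30   33   36

16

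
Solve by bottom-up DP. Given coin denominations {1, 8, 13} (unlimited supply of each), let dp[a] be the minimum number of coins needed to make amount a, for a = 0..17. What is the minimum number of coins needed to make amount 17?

 a  0  1  2  3  4  5  6  7  8  9 10 11 12 13 14 15 16 17
dp  0  1  2  3  4  5  6  7  1  2  3  4  5  1  2  3  2  3

3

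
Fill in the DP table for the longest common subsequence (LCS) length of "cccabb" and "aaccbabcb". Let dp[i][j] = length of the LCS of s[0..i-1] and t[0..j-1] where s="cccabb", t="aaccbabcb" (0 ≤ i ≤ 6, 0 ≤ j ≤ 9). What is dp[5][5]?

3

   ''  a  a  c  c  b  a  b  c  b
''  0  0  0  0  0  0  0  0  0  0
 c  0  0  0  1  1  1  1  1  1  1
 c  0  0  0  1  2  2  2  2  2  2
 c  0  0  0  1  2  2  2  2  3  3
 a  0  1  1  1  2  2  3  3  3  3
 b  0  1  1  1  2  3  3  4  4  4
 b  0  1  1  1  2  3  3  4  4  5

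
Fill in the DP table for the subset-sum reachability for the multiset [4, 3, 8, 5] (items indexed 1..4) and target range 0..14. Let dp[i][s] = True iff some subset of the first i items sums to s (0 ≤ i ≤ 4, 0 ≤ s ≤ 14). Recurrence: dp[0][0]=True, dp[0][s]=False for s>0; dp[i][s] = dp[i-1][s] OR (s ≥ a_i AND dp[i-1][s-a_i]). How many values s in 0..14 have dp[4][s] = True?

10

i\s   0   1   2   3   4   5   6   7   8   9  10  11  12  13  14
  0   T   F   F   F   F   F   F   F   F   F   F   F   F   F   F
  1   T   F   F   F   T   F   F   F   F   F   F   F   F   F   F
  2   T   F   F   T   T   F   F   T   F   F   F   F   F   F   F
  3   T   F   F   T   T   F   F   T   T   F   F   T   T   F   F
  4   T   F   F   T   T   T   F   T   T   T   F   T   T   T   F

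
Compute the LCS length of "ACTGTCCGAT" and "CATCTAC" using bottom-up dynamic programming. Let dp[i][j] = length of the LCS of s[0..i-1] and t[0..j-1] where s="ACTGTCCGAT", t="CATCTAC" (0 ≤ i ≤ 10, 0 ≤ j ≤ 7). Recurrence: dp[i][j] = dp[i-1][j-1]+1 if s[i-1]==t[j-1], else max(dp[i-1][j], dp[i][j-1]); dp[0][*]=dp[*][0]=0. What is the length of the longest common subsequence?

   ''  C  A  T  C  T  A  C
''  0  0  0  0  0  0  0  0
 A  0  0  1  1  1  1  1  1
 C  0  1  1  1  2  2  2  2
 T  0  1  1  2  2  3  3  3
 G  0  1  1  2  2  3  3  3
 T  0  1  1  2  2  3  3  3
 C  0  1  1  2  3  3  3  4
 C  0  1  1  2  3  3  3  4
 G  0  1  1  2  3  3  3  4
 A  0  1  2  2  3  3  4  4
 T  0  1  2  3  3  4  4  4

4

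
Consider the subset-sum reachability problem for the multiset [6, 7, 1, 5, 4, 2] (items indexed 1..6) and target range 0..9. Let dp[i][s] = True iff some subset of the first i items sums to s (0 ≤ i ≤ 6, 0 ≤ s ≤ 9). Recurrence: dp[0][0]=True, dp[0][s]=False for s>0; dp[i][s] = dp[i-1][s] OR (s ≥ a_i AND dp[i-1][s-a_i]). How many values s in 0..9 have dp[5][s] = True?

i\s   0   1   2   3   4   5   6   7   8   9
  0   T   F   F   F   F   F   F   F   F   F
  1   T   F   F   F   F   F   T   F   F   F
  2   T   F   F   F   F   F   T   T   F   F
  3   T   T   F   F   F   F   T   T   T   F
  4   T   T   F   F   F   T   T   T   T   F
  5   T   T   F   F   T   T   T   T   T   T
  6   T   T   T   T   T   T   T   T   T   T

8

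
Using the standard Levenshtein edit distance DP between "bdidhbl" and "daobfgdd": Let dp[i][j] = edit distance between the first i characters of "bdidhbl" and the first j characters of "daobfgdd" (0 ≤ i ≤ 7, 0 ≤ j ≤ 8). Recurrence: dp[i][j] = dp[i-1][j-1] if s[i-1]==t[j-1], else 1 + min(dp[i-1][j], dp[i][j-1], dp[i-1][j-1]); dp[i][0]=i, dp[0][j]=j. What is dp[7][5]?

   ''  d  a  o  b  f  g  d  d
''  0  1  2  3  4  5  6  7  8
 b  1  1  2  3  3  4  5  6  7
 d  2  1  2  3  4  4  5  5  6
 i  3  2  2  3  4  5  5  6  6
 d  4  3  3  3  4  5  6  5  6
 h  5  4  4  4  4  5  6  6  6
 b  6  5  5  5  4  5  6  7  7
 l  7  6  6  6  5  5  6  7  8

5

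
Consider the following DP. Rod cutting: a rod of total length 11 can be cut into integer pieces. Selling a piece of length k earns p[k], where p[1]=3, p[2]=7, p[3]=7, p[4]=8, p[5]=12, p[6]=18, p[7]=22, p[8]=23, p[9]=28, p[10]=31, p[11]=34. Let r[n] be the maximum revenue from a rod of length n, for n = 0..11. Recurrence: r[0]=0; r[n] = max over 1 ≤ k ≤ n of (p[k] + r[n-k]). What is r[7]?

24

   n    0    1    2    3    4    5    6    7    8    9   10   11
r[n]    0    3    7   10   14   17   21   24   28   31   35   38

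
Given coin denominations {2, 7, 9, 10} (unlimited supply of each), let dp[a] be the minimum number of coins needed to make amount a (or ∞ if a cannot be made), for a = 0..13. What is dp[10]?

1

 a  0  1  2  3  4  5  6  7  8  9 10 11 12 13
dp  0  -  1  -  2  -  3  1  4  1  1  2  2  3
(- denotes ∞ / unreachable)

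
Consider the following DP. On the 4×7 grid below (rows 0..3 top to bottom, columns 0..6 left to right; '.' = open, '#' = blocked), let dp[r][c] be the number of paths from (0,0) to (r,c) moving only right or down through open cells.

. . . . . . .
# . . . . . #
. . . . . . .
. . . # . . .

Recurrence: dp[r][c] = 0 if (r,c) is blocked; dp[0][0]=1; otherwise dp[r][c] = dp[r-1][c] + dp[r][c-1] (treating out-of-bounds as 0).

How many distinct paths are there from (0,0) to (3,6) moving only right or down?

r\c   0   1   2   3   4   5   6
  0   1   1   1   1   1   1   1
  1   0   1   2   3   4   5   0
  2   0   1   3   6  10  15  15
  3   0   1   4   0  10  25  40

40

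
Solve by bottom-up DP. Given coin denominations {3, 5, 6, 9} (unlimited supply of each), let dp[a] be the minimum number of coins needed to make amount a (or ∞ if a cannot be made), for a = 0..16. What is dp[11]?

2

 a  0  1  2  3  4  5  6  7  8  9 10 11 12 13 14 15 16
dp  0  -  -  1  -  1  1  -  2  1  2  2  2  3  2  2  3
(- denotes ∞ / unreachable)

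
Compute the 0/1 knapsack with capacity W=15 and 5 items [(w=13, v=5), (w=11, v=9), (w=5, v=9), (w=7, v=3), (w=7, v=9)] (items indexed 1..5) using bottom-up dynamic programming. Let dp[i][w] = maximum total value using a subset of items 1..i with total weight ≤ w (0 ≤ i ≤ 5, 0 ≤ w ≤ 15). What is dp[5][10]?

9

i\w   0   1   2   3   4   5   6   7   8   9  10  11  12  13  14  15
  0   0   0   0   0   0   0   0   0   0   0   0   0   0   0   0   0
  1   0   0   0   0   0   0   0   0   0   0   0   0   0   5   5   5
  2   0   0   0   0   0   0   0   0   0   0   0   9   9   9   9   9
  3   0   0   0   0   0   9   9   9   9   9   9   9   9   9   9   9
  4   0   0   0   0   0   9   9   9   9   9   9   9  12  12  12  12
  5   0   0   0   0   0   9   9   9   9   9   9   9  18  18  18  18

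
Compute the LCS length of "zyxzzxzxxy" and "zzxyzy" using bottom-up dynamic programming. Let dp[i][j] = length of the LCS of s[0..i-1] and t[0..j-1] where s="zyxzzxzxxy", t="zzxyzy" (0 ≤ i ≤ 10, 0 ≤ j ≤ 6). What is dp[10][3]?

3

   ''  z  z  x  y  z  y
''  0  0  0  0  0  0  0
 z  0  1  1  1  1  1  1
 y  0  1  1  1  2  2  2
 x  0  1  1  2  2  2  2
 z  0  1  2  2  2  3  3
 z  0  1  2  2  2  3  3
 x  0  1  2  3  3  3  3
 z  0  1  2  3  3  4  4
 x  0  1  2  3  3  4  4
 x  0  1  2  3  3  4  4
 y  0  1  2  3  4  4  5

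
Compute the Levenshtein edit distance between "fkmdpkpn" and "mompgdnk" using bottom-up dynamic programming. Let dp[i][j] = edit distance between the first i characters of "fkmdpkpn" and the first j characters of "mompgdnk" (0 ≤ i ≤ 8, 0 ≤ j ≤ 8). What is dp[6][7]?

   ''  m  o  m  p  g  d  n  k
''  0  1  2  3  4  5  6  7  8
 f  1  1  2  3  4  5  6  7  8
 k  2  2  2  3  4  5  6  7  7
 m  3  2  3  2  3  4  5  6  7
 d  4  3  3  3  3  4  4  5  6
 p  5  4  4  4  3  4  5  5  6
 k  6  5  5  5  4  4  5  6  5
 p  7  6  6  6  5  5  5  6  6
 n  8  7  7  7  6  6  6  5  6

6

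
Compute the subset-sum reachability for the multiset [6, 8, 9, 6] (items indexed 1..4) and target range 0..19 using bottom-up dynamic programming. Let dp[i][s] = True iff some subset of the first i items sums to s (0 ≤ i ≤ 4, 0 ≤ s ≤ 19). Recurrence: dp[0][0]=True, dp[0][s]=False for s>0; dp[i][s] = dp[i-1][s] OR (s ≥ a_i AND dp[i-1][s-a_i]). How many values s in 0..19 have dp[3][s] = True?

7

i\s   0   1   2   3   4   5   6   7   8   9  10  11  12  13  14  15  16  17  18  19
  0   T   F   F   F   F   F   F   F   F   F   F   F   F   F   F   F   F   F   F   F
  1   T   F   F   F   F   F   T   F   F   F   F   F   F   F   F   F   F   F   F   F
  2   T   F   F   F   F   F   T   F   T   F   F   F   F   F   T   F   F   F   F   F
  3   T   F   F   F   F   F   T   F   T   T   F   F   F   F   T   T   F   T   F   F
  4   T   F   F   F   F   F   T   F   T   T   F   F   T   F   T   T   F   T   F   F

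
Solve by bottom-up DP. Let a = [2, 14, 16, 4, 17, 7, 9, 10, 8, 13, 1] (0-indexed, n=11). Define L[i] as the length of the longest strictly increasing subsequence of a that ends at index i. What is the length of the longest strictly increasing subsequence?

6

   i    0    1    2    3    4    5    6    7    8    9   10
a[i]    2   14   16    4   17    7    9   10    8   13    1
L[i]    1    2    3    2    4    3    4    5    4    6    1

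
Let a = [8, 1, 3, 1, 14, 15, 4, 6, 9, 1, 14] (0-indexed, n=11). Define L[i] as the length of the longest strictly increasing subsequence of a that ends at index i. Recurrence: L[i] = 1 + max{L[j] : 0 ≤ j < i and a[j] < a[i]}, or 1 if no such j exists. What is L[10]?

6

   i    0    1    2    3    4    5    6    7    8    9   10
a[i]    8    1    3    1   14   15    4    6    9    1   14
L[i]    1    1    2    1    3    4    3    4    5    1    6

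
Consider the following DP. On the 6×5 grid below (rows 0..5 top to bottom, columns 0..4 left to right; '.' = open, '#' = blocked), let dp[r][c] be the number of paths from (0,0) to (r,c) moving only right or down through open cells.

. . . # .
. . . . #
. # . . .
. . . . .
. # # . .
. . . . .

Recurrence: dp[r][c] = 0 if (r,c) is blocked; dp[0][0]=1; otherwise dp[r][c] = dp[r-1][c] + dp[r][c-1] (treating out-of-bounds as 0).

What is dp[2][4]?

6

r\c   0   1   2   3   4
  0   1   1   1   0   0
  1   1   2   3   3   0
  2   1   0   3   6   6
  3   1   1   4  10  16
  4   1   0   0  10  26
  5   1   1   1  11  37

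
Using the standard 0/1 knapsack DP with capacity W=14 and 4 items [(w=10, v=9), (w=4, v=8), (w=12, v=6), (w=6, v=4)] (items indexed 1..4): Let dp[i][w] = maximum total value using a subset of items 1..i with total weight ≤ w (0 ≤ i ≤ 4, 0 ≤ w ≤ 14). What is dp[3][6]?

i\w   0   1   2   3   4   5   6   7   8   9  10  11  12  13  14
  0   0   0   0   0   0   0   0   0   0   0   0   0   0   0   0
  1   0   0   0   0   0   0   0   0   0   0   9   9   9   9   9
  2   0   0   0   0   8   8   8   8   8   8   9   9   9   9  17
  3   0   0   0   0   8   8   8   8   8   8   9   9   9   9  17
  4   0   0   0   0   8   8   8   8   8   8  12  12  12  12  17

8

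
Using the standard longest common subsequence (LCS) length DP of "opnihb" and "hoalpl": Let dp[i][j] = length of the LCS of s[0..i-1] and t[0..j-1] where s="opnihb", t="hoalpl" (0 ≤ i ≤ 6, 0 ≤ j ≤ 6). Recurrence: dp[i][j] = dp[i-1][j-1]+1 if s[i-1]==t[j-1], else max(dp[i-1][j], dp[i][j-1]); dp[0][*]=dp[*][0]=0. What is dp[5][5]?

   ''  h  o  a  l  p  l
''  0  0  0  0  0  0  0
 o  0  0  1  1  1  1  1
 p  0  0  1  1  1  2  2
 n  0  0  1  1  1  2  2
 i  0  0  1  1  1  2  2
 h  0  1  1  1  1  2  2
 b  0  1  1  1  1  2  2

2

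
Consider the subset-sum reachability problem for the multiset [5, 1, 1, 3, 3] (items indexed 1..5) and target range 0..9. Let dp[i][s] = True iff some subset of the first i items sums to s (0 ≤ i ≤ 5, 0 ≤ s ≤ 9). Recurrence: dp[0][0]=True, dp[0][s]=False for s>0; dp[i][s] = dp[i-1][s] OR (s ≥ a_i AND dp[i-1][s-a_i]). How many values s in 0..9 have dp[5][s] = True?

i\s   0   1   2   3   4   5   6   7   8   9
  0   T   F   F   F   F   F   F   F   F   F
  1   T   F   F   F   F   T   F   F   F   F
  2   T   T   F   F   F   T   T   F   F   F
  3   T   T   T   F   F   T   T   T   F   F
  4   T   T   T   T   T   T   T   T   T   T
  5   T   T   T   T   T   T   T   T   T   T

10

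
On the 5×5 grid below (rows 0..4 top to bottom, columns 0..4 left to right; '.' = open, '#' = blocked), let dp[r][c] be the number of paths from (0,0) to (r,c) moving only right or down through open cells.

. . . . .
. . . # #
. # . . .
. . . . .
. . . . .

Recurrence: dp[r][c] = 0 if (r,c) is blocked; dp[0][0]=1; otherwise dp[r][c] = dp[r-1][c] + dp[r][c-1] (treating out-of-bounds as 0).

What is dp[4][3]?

13

r\c   0   1   2   3   4
  0   1   1   1   1   1
  1   1   2   3   0   0
  2   1   0   3   3   3
  3   1   1   4   7  10
  4   1   2   6  13  23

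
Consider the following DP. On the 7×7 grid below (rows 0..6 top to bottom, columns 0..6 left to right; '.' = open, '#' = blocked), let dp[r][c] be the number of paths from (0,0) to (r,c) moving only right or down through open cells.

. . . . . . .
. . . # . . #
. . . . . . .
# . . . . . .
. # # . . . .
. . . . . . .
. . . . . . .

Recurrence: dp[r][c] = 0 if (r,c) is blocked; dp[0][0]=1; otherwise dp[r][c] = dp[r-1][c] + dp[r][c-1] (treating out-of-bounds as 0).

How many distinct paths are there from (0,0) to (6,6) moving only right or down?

415

r\c   0   1   2   3   4   5   6
  0   1   1   1   1   1   1   1
  1   1   2   3   0   1   2   0
  2   1   3   6   6   7   9   9
  3   0   3   9  15  22  31  40
  4   0   0   0  15  37  68 108
  5   0   0   0  15  52 120 228
  6   0   0   0  15  67 187 415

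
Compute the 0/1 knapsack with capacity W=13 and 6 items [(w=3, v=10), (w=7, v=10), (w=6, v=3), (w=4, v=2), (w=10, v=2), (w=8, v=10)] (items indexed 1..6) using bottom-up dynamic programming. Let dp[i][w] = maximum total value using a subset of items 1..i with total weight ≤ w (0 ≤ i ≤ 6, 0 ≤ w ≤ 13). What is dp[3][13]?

20

i\w   0   1   2   3   4   5   6   7   8   9  10  11  12  13
  0   0   0   0   0   0   0   0   0   0   0   0   0   0   0
  1   0   0   0  10  10  10  10  10  10  10  10  10  10  10
  2   0   0   0  10  10  10  10  10  10  10  20  20  20  20
  3   0   0   0  10  10  10  10  10  10  13  20  20  20  20
  4   0   0   0  10  10  10  10  12  12  13  20  20  20  20
  5   0   0   0  10  10  10  10  12  12  13  20  20  20  20
  6   0   0   0  10  10  10  10  12  12  13  20  20  20  20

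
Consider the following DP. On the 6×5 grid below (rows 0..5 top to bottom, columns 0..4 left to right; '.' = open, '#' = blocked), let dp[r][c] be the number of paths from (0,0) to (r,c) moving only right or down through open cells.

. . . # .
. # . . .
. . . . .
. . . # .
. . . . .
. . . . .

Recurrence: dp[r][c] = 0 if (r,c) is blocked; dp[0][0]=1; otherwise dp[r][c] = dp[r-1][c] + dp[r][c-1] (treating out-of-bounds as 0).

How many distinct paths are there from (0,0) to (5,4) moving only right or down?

29

r\c   0   1   2   3   4
  0   1   1   1   0   0
  1   1   0   1   1   1
  2   1   1   2   3   4
  3   1   2   4   0   4
  4   1   3   7   7  11
  5   1   4  11  18  29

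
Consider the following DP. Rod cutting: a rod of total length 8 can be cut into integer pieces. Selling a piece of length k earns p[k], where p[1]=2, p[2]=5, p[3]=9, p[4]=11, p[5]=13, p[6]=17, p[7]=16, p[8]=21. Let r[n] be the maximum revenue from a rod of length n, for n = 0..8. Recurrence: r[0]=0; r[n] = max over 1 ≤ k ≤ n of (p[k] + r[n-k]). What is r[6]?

18

   n    0    1    2    3    4    5    6    7    8
r[n]    0    2    5    9   11   14   18   20   23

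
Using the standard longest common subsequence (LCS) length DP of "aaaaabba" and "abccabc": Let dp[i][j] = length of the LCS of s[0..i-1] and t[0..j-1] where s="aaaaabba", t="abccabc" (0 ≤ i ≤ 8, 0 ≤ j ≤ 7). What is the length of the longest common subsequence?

   ''  a  b  c  c  a  b  c
''  0  0  0  0  0  0  0  0
 a  0  1  1  1  1  1  1  1
 a  0  1  1  1  1  2  2  2
 a  0  1  1  1  1  2  2  2
 a  0  1  1  1  1  2  2  2
 a  0  1  1  1  1  2  2  2
 b  0  1  2  2  2  2  3  3
 b  0  1  2  2  2  2  3  3
 a  0  1  2  2  2  3  3  3

3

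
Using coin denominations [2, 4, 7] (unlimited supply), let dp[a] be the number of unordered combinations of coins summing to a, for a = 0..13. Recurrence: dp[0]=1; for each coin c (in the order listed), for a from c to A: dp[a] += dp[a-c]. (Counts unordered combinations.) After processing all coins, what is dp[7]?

1

after  coin     0     1     2     3     4     5     6     7     8     9    10    11    12    13
          2     1     0     1     0     1     0     1     0     1     0     1     0     1     0
          4     1     0     1     0     2     0     2     0     3     0     3     0     4     0
          7     1     0     1     0     2     0     2     1     3     1     3     2     4     2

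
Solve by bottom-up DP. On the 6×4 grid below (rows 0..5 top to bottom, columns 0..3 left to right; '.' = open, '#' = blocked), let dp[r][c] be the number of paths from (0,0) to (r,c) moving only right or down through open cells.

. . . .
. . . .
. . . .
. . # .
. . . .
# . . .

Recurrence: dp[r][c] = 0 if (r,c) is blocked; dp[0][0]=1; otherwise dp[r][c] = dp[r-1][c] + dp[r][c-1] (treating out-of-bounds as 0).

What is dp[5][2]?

10

r\c   0   1   2   3
  0   1   1   1   1
  1   1   2   3   4
  2   1   3   6  10
  3   1   4   0  10
  4   1   5   5  15
  5   0   5  10  25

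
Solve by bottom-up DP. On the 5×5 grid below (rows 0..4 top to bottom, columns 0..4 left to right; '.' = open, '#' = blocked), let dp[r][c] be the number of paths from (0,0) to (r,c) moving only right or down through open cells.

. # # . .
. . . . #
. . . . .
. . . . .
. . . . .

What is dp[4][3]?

20

r\c   0   1   2   3   4
  0   1   0   0   0   0
  1   1   1   1   1   0
  2   1   2   3   4   4
  3   1   3   6  10  14
  4   1   4  10  20  34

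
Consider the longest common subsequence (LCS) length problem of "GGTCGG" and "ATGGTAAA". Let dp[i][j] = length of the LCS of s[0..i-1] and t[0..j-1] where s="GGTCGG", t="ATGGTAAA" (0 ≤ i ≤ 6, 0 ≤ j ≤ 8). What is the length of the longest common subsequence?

   ''  A  T  G  G  T  A  A  A
''  0  0  0  0  0  0  0  0  0
 G  0  0  0  1  1  1  1  1  1
 G  0  0  0  1  2  2  2  2  2
 T  0  0  1  1  2  3  3  3  3
 C  0  0  1  1  2  3  3  3  3
 G  0  0  1  2  2  3  3  3  3
 G  0  0  1  2  3  3  3  3  3

3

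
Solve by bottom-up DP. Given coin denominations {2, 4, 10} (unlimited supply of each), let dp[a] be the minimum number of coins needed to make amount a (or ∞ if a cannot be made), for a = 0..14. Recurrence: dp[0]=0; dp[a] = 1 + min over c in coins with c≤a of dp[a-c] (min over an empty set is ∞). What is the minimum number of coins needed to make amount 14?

 a  0  1  2  3  4  5  6  7  8  9 10 11 12 13 14
dp  0  -  1  -  1  -  2  -  2  -  1  -  2  -  2
(- denotes ∞ / unreachable)

2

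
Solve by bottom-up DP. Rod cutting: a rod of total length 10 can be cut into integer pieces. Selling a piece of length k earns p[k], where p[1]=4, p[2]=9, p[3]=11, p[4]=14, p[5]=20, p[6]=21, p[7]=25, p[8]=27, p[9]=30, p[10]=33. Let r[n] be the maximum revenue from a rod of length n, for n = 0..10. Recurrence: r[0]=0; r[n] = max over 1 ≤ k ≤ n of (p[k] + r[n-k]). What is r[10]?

45

   n    0    1    2    3    4    5    6    7    8    9   10
r[n]    0    4    9   13   18   22   27   31   36   40   45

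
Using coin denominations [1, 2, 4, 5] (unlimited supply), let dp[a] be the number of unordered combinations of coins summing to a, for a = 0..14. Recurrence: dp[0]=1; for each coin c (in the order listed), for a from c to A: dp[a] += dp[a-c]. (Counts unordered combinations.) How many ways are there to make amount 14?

after  coin     0     1     2     3     4     5     6     7     8     9    10    11    12    13    14
          1     1     1     1     1     1     1     1     1     1     1     1     1     1     1     1
          2     1     1     2     2     3     3     4     4     5     5     6     6     7     7     8
          4     1     1     2     2     4     4     6     6     9     9    12    12    16    16    20
          5     1     1     2     2     4     5     7     8    11    13    17    19    24    27    33

33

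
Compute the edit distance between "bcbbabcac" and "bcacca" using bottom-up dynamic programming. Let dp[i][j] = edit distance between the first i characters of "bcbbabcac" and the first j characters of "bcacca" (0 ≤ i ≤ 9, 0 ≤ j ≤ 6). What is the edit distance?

   ''  b  c  a  c  c  a
''  0  1  2  3  4  5  6
 b  1  0  1  2  3  4  5
 c  2  1  0  1  2  3  4
 b  3  2  1  1  2  3  4
 b  4  3  2  2  2  3  4
 a  5  4  3  2  3  3  3
 b  6  5  4  3  3  4  4
 c  7  6  5  4  3  3  4
 a  8  7  6  5  4  4  3
 c  9  8  7  6  5  4  4

4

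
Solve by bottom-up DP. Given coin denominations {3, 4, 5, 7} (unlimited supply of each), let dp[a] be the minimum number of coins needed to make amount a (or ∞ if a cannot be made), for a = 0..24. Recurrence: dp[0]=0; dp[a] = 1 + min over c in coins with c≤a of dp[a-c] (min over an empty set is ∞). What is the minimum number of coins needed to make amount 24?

4

 a  0  1  2  3  4  5  6  7  8  9 10 11 12 13 14 15 16 17 18 19 20 21 22 23 24
dp  0  -  -  1  1  1  2  1  2  2  2  2  2  3  2  3  3  3  3  3  4  3  4  4  4
(- denotes ∞ / unreachable)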